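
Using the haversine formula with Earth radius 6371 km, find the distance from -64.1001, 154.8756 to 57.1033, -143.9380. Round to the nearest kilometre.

Δλ = -143.9380 − 154.8756 = -298.8136°; wrapped into (−180°, 180°]: 61.1864°.
Δφ = 57.1033 − -64.1001 = 121.2034°.
a = sin²(Δφ/2) + cos φ₁ · cos φ₂ · sin²(Δλ/2) = 0.820488.
c = 2·atan2(√a, √(1−a)) = 2.26657 rad → d = 6371·c ≈ 14440.29 km.

14440 km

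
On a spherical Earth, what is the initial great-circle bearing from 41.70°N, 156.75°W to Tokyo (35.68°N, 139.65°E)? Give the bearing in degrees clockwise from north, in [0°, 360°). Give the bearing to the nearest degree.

Δλ = 139.65 − -156.75 = 296.40°; wrapped into (−180°, 180°]: -63.60°.
θ = atan2( sin Δλ · cos φ₂ , cos φ₁ · sin φ₂ − sin φ₁ · cos φ₂ · cos Δλ )
  = atan2(-0.72758, 0.19522) = -74.980° → normalised to [0°, 360°): 285.020°.

285°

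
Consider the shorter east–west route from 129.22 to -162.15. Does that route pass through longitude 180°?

Naïve |-162.15 − 129.22| = 291.37° > 180°, so the shorter arc goes the other way round — across 180°.
Signed shortest Δλ = ((-162.15 − 129.22 + 180) mod 360) − 180 = 68.63°.
Going east by 68.63° from +129.22° passes through 180° before reaching -162.15°.

Yes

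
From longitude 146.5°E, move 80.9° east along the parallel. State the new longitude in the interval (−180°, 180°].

Start at +146.5°; shift +80.9° → +227.4°.
+227.4° lies outside (−180°, 180°]; subtract 360° → -132.6°.

132.6°W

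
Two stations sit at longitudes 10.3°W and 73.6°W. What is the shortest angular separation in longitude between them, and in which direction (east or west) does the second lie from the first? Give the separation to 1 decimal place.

Raw difference: -73.6 − -10.3 = -63.3°.
Normalise into (−180°, 180°]: -63.3° stays -63.3°.
Negative ⇒ the second point lies to the west; separation 63.3°.

63.3° west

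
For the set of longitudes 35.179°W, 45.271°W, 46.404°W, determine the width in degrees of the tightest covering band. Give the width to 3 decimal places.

11.225°

Sort the longitudes: -46.404°, -45.271°, -35.179°.
Eastward gaps between consecutive values (wrapping around): 1.133°, 10.092°, 348.775°.
Largest gap = 348.775° ⇒ minimal covering band is its complement: 360° − 348.775° = 11.225°.
Band runs from -46.404° eastward to -35.179°.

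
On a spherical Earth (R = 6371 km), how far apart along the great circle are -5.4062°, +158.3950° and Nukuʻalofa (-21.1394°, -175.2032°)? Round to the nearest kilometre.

Δλ = -175.2032 − 158.3950 = -333.5982°; wrapped into (−180°, 180°]: 26.4018°.
Δφ = -21.1394 − -5.4062 = -15.7332°.
a = sin²(Δφ/2) + cos φ₁ · cos φ₂ · sin²(Δλ/2) = 0.067158.
c = 2·atan2(√a, √(1−a)) = 0.52428 rad → d = 6371·c ≈ 3340.19 km.

3340 km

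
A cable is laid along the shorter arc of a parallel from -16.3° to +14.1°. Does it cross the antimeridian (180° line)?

Signed shortest Δλ = ((14.1 − -16.3 + 180) mod 360) − 180 = 30.4°.
Going east by 30.4° from -16.3° reaches +14.1° without touching 180°.

No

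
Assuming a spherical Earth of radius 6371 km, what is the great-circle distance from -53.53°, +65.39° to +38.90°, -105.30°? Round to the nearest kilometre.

Δλ = -105.30 − 65.39 = -170.69°.
Δφ = 38.90 − -53.53 = 92.43°.
a = sin²(Δφ/2) + cos φ₁ · cos φ₂ · sin²(Δλ/2) = 0.980742.
c = 2·atan2(√a, √(1−a)) = 2.86315 rad → d = 6371·c ≈ 18241.10 km.

18241 km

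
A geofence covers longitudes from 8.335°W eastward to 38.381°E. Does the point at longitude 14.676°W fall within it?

Band width going east from -8.335° to +38.381°: ((38.381 − -8.335) mod 360) = 46.716°.
Offset of -14.676° east of the west edge: ((-14.676 − -8.335) mod 360) = 353.659°.
353.659° > 46.716° ⇒ outside.

No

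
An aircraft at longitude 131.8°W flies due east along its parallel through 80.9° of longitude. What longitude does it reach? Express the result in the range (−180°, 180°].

Start at -131.8°; shift +80.9° → -50.9°.
-50.9° already lies in (−180°, 180°].

50.9°W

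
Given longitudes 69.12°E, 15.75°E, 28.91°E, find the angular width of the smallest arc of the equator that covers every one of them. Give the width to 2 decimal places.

Sort the longitudes: +15.75°, +28.91°, +69.12°.
Eastward gaps between consecutive values (wrapping around): 13.16°, 40.21°, 306.63°.
Largest gap = 306.63° ⇒ minimal covering band is its complement: 360° − 306.63° = 53.37°.
Band runs from +15.75° eastward to +69.12°.

53.37°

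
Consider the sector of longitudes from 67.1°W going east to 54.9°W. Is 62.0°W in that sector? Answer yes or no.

Band width going east from -67.1° to -54.9°: ((-54.9 − -67.1) mod 360) = 12.2°.
Offset of -62.0° east of the west edge: ((-62.0 − -67.1) mod 360) = 5.1°.
5.1° ≤ 12.2° ⇒ inside.

Yes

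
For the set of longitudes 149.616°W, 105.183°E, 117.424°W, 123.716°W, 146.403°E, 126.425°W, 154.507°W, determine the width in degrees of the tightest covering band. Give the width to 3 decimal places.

Sort the longitudes: -154.507°, -149.616°, -126.425°, -123.716°, -117.424°, +105.183°, +146.403°.
Eastward gaps between consecutive values (wrapping around): 4.891°, 23.191°, 2.709°, 6.292°, 222.607°, 41.220°, 59.090°.
Largest gap = 222.607° ⇒ minimal covering band is its complement: 360° − 222.607° = 137.393°.
Band runs from +105.183° eastward to -117.424°, crossing the antimeridian.

137.393°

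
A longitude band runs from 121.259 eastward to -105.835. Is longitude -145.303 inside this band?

Band width going east from +121.259° to -105.835°: ((-105.835 − 121.259) mod 360) = 132.906°.
Offset of -145.303° east of the west edge: ((-145.303 − 121.259) mod 360) = 93.438°.
93.438° ≤ 132.906° ⇒ inside.

Yes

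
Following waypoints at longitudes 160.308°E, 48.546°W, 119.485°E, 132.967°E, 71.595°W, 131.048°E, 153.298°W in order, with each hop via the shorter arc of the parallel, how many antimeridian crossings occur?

Leg 1: +160.308° → -48.546°, shortest Δλ = 151.146° (east) — crosses 180°.
Leg 2: -48.546° → +119.485°, shortest Δλ = 168.031° (east) — does not cross 180°.
Leg 3: +119.485° → +132.967°, shortest Δλ = 13.482° (east) — does not cross 180°.
Leg 4: +132.967° → -71.595°, shortest Δλ = 155.438° (east) — crosses 180°.
Leg 5: -71.595° → +131.048°, shortest Δλ = -157.357° (west) — crosses 180°.
Leg 6: +131.048° → -153.298°, shortest Δλ = 75.654° (east) — crosses 180°.
Total crossings: 4.

4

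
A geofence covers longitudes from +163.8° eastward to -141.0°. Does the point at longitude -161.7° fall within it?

Yes

Band width going east from +163.8° to -141.0°: ((-141.0 − 163.8) mod 360) = 55.2°.
Offset of -161.7° east of the west edge: ((-161.7 − 163.8) mod 360) = 34.5°.
34.5° ≤ 55.2° ⇒ inside.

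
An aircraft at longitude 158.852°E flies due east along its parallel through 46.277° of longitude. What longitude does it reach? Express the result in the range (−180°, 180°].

154.871°W

Start at +158.852°; shift +46.277° → +205.129°.
+205.129° lies outside (−180°, 180°]; subtract 360° → -154.871°.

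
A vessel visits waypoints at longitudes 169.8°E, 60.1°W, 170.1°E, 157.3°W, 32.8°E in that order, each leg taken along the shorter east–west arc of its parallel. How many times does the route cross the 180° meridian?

4

Leg 1: +169.8° → -60.1°, shortest Δλ = 130.1° (east) — crosses 180°.
Leg 2: -60.1° → +170.1°, shortest Δλ = -129.8° (west) — crosses 180°.
Leg 3: +170.1° → -157.3°, shortest Δλ = 32.6° (east) — crosses 180°.
Leg 4: -157.3° → +32.8°, shortest Δλ = -169.9° (west) — crosses 180°.
Total crossings: 4.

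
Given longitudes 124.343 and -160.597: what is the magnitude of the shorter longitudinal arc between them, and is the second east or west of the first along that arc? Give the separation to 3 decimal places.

Raw difference: -160.597 − 124.343 = -284.94°.
Normalise into (−180°, 180°]: -284.94° + 360° = 75.06°.
Positive ⇒ the second point lies to the east; separation 75.060°.

75.060° east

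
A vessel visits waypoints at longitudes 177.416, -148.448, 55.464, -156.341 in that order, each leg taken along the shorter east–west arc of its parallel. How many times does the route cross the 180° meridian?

3

Leg 1: +177.416° → -148.448°, shortest Δλ = 34.136° (east) — crosses 180°.
Leg 2: -148.448° → +55.464°, shortest Δλ = -156.088° (west) — crosses 180°.
Leg 3: +55.464° → -156.341°, shortest Δλ = 148.195° (east) — crosses 180°.
Total crossings: 3.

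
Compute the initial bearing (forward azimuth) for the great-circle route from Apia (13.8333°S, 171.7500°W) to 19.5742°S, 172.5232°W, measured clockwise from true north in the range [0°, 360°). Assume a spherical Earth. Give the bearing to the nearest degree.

187°

Δλ = -172.5232 − -171.7500 = -0.7732°.
θ = atan2( sin Δλ · cos φ₂ , cos φ₁ · sin φ₂ − sin φ₁ · cos φ₂ · cos Δλ )
  = atan2(-0.01271, -0.10005) = -172.758° → normalised to [0°, 360°): 187.242°.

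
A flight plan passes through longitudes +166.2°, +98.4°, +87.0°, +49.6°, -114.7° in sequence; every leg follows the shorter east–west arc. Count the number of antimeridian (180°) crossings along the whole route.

0

Leg 1: +166.2° → +98.4°, shortest Δλ = -67.8° (west) — does not cross 180°.
Leg 2: +98.4° → +87.0°, shortest Δλ = -11.4° (west) — does not cross 180°.
Leg 3: +87.0° → +49.6°, shortest Δλ = -37.4° (west) — does not cross 180°.
Leg 4: +49.6° → -114.7°, shortest Δλ = -164.3° (west) — does not cross 180°.
Total crossings: 0.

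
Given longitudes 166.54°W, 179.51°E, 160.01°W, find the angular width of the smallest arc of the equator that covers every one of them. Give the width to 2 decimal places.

Sort the longitudes: -166.54°, -160.01°, +179.51°.
Eastward gaps between consecutive values (wrapping around): 6.53°, 339.52°, 13.95°.
Largest gap = 339.52° ⇒ minimal covering band is its complement: 360° − 339.52° = 20.48°.
Band runs from +179.51° eastward to -160.01°, crossing the antimeridian.

20.48°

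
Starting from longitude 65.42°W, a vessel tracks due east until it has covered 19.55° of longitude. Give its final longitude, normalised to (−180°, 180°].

45.87°W

Start at -65.42°; shift +19.55° → -45.87°.
-45.87° already lies in (−180°, 180°].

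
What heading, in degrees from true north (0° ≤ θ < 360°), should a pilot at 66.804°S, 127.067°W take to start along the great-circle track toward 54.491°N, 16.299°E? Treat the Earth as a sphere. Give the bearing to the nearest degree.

107°

Δλ = 16.299 − -127.067 = 143.366°.
θ = atan2( sin Δλ · cos φ₂ , cos φ₁ · sin φ₂ − sin φ₁ · cos φ₂ · cos Δλ )
  = atan2(0.34658, -0.10779) = 107.276° → normalised to [0°, 360°): 107.276°.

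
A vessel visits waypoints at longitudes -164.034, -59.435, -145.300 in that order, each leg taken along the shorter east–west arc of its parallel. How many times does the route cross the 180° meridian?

0

Leg 1: -164.034° → -59.435°, shortest Δλ = 104.599° (east) — does not cross 180°.
Leg 2: -59.435° → -145.300°, shortest Δλ = -85.865° (west) — does not cross 180°.
Total crossings: 0.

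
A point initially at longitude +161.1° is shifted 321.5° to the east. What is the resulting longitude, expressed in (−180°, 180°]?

Start at +161.1°; shift +321.5° → +482.6°.
+482.6° lies outside (−180°, 180°]; subtract 360° → +122.6°.

+122.6°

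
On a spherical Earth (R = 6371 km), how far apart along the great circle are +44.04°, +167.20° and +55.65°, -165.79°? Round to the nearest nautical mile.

1244 nmi

Δλ = -165.79 − 167.20 = -332.99°; wrapped into (−180°, 180°]: 27.01°.
Δφ = 55.65 − 44.04 = 11.61°.
a = sin²(Δφ/2) + cos φ₁ · cos φ₂ · sin²(Δλ/2) = 0.032351.
c = 2·atan2(√a, √(1−a)) = 0.36169 rad → d = 6371·c ≈ 2304.35 km ≈ 1244.25 nmi.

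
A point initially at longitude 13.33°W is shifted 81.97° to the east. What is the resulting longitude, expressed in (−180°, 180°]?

Start at -13.33°; shift +81.97° → +68.64°.
+68.64° already lies in (−180°, 180°].

68.64°E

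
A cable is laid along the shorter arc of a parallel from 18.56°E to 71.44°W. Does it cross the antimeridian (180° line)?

No

Signed shortest Δλ = ((-71.44 − 18.56 + 180) mod 360) − 180 = -90.0°.
Going west by 90.0° from +18.56° reaches -71.44° without touching 180°.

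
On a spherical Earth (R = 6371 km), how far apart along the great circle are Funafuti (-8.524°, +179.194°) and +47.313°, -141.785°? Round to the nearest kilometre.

7302 km

Δλ = -141.785 − 179.194 = -320.979°; wrapped into (−180°, 180°]: 39.021°.
Δφ = 47.313 − -8.524 = 55.837°.
a = sin²(Δφ/2) + cos φ₁ · cos φ₂ · sin²(Δλ/2) = 0.294015.
c = 2·atan2(√a, √(1−a)) = 1.14618 rad → d = 6371·c ≈ 7302.32 km.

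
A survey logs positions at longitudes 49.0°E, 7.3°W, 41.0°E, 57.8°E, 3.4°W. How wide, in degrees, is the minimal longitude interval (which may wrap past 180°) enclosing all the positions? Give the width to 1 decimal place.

Sort the longitudes: -7.3°, -3.4°, +41.0°, +49.0°, +57.8°.
Eastward gaps between consecutive values (wrapping around): 3.9°, 44.4°, 8.0°, 8.8°, 294.9°.
Largest gap = 294.9° ⇒ minimal covering band is its complement: 360° − 294.9° = 65.1°.
Band runs from -7.3° eastward to +57.8°.

65.1°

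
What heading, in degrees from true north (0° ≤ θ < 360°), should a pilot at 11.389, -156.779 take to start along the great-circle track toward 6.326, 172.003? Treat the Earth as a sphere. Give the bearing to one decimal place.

263.4°

Δλ = 172.003 − -156.779 = 328.782°; wrapped into (−180°, 180°]: -31.218°.
θ = atan2( sin Δλ · cos φ₂ , cos φ₁ · sin φ₂ − sin φ₁ · cos φ₂ · cos Δλ )
  = atan2(-0.51514, -0.05983) = -96.625° → normalised to [0°, 360°): 263.375°.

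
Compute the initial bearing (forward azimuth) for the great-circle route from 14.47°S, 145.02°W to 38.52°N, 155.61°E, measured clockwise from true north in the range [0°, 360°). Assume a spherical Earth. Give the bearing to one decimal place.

316.2°

Δλ = 155.61 − -145.02 = 300.63°; wrapped into (−180°, 180°]: -59.37°.
θ = atan2( sin Δλ · cos φ₂ , cos φ₁ · sin φ₂ − sin φ₁ · cos φ₂ · cos Δλ )
  = atan2(-0.67323, 0.70264) = -43.775° → normalised to [0°, 360°): 316.225°.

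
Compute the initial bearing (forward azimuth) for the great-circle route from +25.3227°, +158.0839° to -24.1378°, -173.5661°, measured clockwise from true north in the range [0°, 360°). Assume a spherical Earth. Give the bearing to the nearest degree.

Δλ = -173.5661 − 158.0839 = -331.6500°; wrapped into (−180°, 180°]: 28.3500°.
θ = atan2( sin Δλ · cos φ₂ , cos φ₁ · sin φ₂ − sin φ₁ · cos φ₂ · cos Δλ )
  = atan2(0.43334, -0.71314) = 148.715° → normalised to [0°, 360°): 148.715°.

149°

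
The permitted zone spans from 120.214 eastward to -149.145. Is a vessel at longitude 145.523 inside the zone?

Yes

Band width going east from +120.214° to -149.145°: ((-149.145 − 120.214) mod 360) = 90.641°.
Offset of +145.523° east of the west edge: ((145.523 − 120.214) mod 360) = 25.309°.
25.309° ≤ 90.641° ⇒ inside.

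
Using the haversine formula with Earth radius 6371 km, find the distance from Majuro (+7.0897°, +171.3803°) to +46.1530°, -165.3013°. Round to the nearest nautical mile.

Δλ = -165.3013 − 171.3803 = -336.6816°; wrapped into (−180°, 180°]: 23.3184°.
Δφ = 46.1530 − 7.0897 = 39.0633°.
a = sin²(Δφ/2) + cos φ₁ · cos φ₂ · sin²(Δλ/2) = 0.139850.
c = 2·atan2(√a, √(1−a)) = 0.76656 rad → d = 6371·c ≈ 4883.77 km ≈ 2637.02 nmi.

2637 nmi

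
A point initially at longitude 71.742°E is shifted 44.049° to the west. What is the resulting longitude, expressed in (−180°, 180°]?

27.693°E

Start at +71.742°; shift −44.049° → +27.693°.
+27.693° already lies in (−180°, 180°].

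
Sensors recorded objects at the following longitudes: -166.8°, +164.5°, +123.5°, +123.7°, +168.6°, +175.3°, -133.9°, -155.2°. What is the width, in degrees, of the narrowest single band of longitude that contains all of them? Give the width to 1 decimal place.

Sort the longitudes: -166.8°, -155.2°, -133.9°, +123.5°, +123.7°, +164.5°, +168.6°, +175.3°.
Eastward gaps between consecutive values (wrapping around): 11.6°, 21.3°, 257.4°, 0.2°, 40.8°, 4.1°, 6.7°, 17.9°.
Largest gap = 257.4° ⇒ minimal covering band is its complement: 360° − 257.4° = 102.6°.
Band runs from +123.5° eastward to -133.9°, crossing the antimeridian.

102.6°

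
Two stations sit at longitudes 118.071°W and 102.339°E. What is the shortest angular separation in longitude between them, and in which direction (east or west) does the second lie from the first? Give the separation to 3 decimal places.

139.590° west

Raw difference: 102.339 − -118.071 = 220.41°.
Normalise into (−180°, 180°]: 220.41° − 360° = -139.59°.
Negative ⇒ the second point lies to the west; separation 139.590°.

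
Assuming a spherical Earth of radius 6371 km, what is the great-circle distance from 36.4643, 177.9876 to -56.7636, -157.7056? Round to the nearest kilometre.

Δλ = -157.7056 − 177.9876 = -335.6932°; wrapped into (−180°, 180°]: 24.3068°.
Δφ = -56.7636 − 36.4643 = -93.2279°.
a = sin²(Δφ/2) + cos φ₁ · cos φ₂ · sin²(Δλ/2) = 0.547691.
c = 2·atan2(√a, √(1−a)) = 1.66632 rad → d = 6371·c ≈ 10616.15 km.

10616 km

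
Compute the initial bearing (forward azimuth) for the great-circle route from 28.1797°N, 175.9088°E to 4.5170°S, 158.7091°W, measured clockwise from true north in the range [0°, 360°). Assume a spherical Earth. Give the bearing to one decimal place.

Δλ = -158.7091 − 175.9088 = -334.6179°; wrapped into (−180°, 180°]: 25.3821°.
θ = atan2( sin Δλ · cos φ₂ , cos φ₁ · sin φ₂ − sin φ₁ · cos φ₂ · cos Δλ )
  = atan2(0.42732, -0.49475) = 139.182° → normalised to [0°, 360°): 139.182°.

139.2°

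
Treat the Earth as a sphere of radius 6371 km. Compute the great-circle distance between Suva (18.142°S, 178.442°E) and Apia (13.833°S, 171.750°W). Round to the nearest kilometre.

Δλ = -171.750 − 178.442 = -350.192°; wrapped into (−180°, 180°]: 9.808°.
Δφ = -13.833 − -18.142 = 4.309°.
a = sin²(Δφ/2) + cos φ₁ · cos φ₂ · sin²(Δλ/2) = 0.008157.
c = 2·atan2(√a, √(1−a)) = 0.18087 rad → d = 6371·c ≈ 1152.35 km.

1152 km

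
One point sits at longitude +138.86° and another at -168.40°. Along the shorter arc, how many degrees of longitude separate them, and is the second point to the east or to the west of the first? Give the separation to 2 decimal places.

Raw difference: -168.40 − 138.86 = -307.26°.
Normalise into (−180°, 180°]: -307.26° + 360° = 52.74°.
Positive ⇒ the second point lies to the east; separation 52.74°.

52.74° east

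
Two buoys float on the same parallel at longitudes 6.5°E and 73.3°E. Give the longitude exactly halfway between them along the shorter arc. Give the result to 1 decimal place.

39.9°E

Signed shortest Δλ from +6.5° to +73.3° is +66.8°.
Midpoint longitude = +6.5° + (+66.8°)/2 = +6.5° + 33.4° = +39.9°.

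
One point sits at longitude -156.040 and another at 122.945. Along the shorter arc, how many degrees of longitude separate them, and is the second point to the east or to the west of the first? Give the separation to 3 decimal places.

Raw difference: 122.945 − -156.040 = 278.985°.
Normalise into (−180°, 180°]: 278.985° − 360° = -81.015°.
Negative ⇒ the second point lies to the west; separation 81.015°.

81.015° west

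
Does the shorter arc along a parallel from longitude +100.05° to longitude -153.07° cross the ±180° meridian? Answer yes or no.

Naïve |-153.07 − 100.05| = 253.12° > 180°, so the shorter arc goes the other way round — across 180°.
Signed shortest Δλ = ((-153.07 − 100.05 + 180) mod 360) − 180 = 106.88°.
Going east by 106.88° from +100.05° passes through 180° before reaching -153.07°.

Yes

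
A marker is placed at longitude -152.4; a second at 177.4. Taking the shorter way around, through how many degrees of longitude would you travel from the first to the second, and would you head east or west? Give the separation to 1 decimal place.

Raw difference: 177.4 − -152.4 = 329.8°.
Normalise into (−180°, 180°]: 329.8° − 360° = -30.2°.
Negative ⇒ the second point lies to the west; separation 30.2°.

30.2° west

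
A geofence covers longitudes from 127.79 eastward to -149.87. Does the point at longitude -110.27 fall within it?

Band width going east from +127.79° to -149.87°: ((-149.87 − 127.79) mod 360) = 82.34°.
Offset of -110.27° east of the west edge: ((-110.27 − 127.79) mod 360) = 121.94°.
121.94° > 82.34° ⇒ outside.

No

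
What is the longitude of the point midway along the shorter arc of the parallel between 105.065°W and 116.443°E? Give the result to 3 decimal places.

174.311°W

Signed shortest Δλ from -105.065° to +116.443° is -138.492°.
Midpoint longitude = -105.065° + (-138.492°)/2 = -105.065° − 69.246° = -174.311°.
(The naïve average (-105.065 + +116.443)/2 = 5.689° is on the wrong side of the globe.)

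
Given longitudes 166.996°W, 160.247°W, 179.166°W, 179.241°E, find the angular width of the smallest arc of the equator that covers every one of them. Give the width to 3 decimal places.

20.512°

Sort the longitudes: -179.166°, -166.996°, -160.247°, +179.241°.
Eastward gaps between consecutive values (wrapping around): 12.170°, 6.749°, 339.488°, 1.593°.
Largest gap = 339.488° ⇒ minimal covering band is its complement: 360° − 339.488° = 20.512°.
Band runs from +179.241° eastward to -160.247°, crossing the antimeridian.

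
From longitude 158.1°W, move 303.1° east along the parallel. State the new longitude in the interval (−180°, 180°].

145.0°E

Start at -158.1°; shift +303.1° → +145.0°.
+145.0° already lies in (−180°, 180°].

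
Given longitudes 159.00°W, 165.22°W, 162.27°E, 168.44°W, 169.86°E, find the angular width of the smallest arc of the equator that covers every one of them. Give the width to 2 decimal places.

Sort the longitudes: -168.44°, -165.22°, -159.00°, +162.27°, +169.86°.
Eastward gaps between consecutive values (wrapping around): 3.22°, 6.22°, 321.27°, 7.59°, 21.70°.
Largest gap = 321.27° ⇒ minimal covering band is its complement: 360° − 321.27° = 38.73°.
Band runs from +162.27° eastward to -159.00°, crossing the antimeridian.

38.73°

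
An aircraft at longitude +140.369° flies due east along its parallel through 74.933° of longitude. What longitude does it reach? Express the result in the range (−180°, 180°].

-144.698°

Start at +140.369°; shift +74.933° → +215.302°.
+215.302° lies outside (−180°, 180°]; subtract 360° → -144.698°.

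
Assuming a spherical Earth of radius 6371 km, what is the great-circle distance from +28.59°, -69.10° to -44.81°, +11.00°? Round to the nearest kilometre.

Δλ = 11.00 − -69.10 = 80.10°.
Δφ = -44.81 − 28.59 = -73.40°.
a = sin²(Δφ/2) + cos φ₁ · cos φ₂ · sin²(Δλ/2) = 0.615076.
c = 2·atan2(√a, √(1−a)) = 1.80303 rad → d = 6371·c ≈ 11487.11 km.

11487 km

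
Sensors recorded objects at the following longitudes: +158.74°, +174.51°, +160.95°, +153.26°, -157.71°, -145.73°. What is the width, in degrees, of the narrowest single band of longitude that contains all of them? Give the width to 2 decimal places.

Sort the longitudes: -157.71°, -145.73°, +153.26°, +158.74°, +160.95°, +174.51°.
Eastward gaps between consecutive values (wrapping around): 11.98°, 298.99°, 5.48°, 2.21°, 13.56°, 27.78°.
Largest gap = 298.99° ⇒ minimal covering band is its complement: 360° − 298.99° = 61.01°.
Band runs from +153.26° eastward to -145.73°, crossing the antimeridian.

61.01°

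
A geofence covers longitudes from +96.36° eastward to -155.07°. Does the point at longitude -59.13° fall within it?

Band width going east from +96.36° to -155.07°: ((-155.07 − 96.36) mod 360) = 108.57°.
Offset of -59.13° east of the west edge: ((-59.13 − 96.36) mod 360) = 204.51°.
204.51° > 108.57° ⇒ outside.

No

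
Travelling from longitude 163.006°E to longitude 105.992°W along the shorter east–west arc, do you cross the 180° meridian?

Naïve |-105.992 − 163.006| = 268.998° > 180°, so the shorter arc goes the other way round — across 180°.
Signed shortest Δλ = ((-105.992 − 163.006 + 180) mod 360) − 180 = 91.002°.
Going east by 91.002° from +163.006° passes through 180° before reaching -105.992°.

Yes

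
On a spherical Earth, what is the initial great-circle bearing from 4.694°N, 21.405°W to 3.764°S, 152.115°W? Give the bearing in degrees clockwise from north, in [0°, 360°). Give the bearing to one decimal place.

Δλ = -152.115 − -21.405 = -130.710°.
θ = atan2( sin Δλ · cos φ₂ , cos φ₁ · sin φ₂ − sin φ₁ · cos φ₂ · cos Δλ )
  = atan2(-0.75639, -0.01217) = -90.922° → normalised to [0°, 360°): 269.078°.

269.1°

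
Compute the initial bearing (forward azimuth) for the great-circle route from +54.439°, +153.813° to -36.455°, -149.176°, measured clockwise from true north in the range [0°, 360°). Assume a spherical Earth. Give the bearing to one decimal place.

136.1°

Δλ = -149.176 − 153.813 = -302.989°; wrapped into (−180°, 180°]: 57.011°.
θ = atan2( sin Δλ · cos φ₂ , cos φ₁ · sin φ₂ − sin φ₁ · cos φ₂ · cos Δλ )
  = atan2(0.67465, -0.70182) = 136.131° → normalised to [0°, 360°): 136.131°.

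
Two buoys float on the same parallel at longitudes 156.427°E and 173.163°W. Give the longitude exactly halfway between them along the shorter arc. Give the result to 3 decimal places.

171.632°E

Signed shortest Δλ from +156.427° to -173.163° is +30.410°.
Midpoint longitude = +156.427° + (+30.410°)/2 = +156.427° + 15.205° = +171.632°.
(The naïve average (+156.427 + -173.163)/2 = -8.368° is on the wrong side of the globe.)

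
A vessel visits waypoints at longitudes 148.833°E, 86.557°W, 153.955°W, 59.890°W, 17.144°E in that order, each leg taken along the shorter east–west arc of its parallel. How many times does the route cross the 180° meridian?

1

Leg 1: +148.833° → -86.557°, shortest Δλ = 124.61° (east) — crosses 180°.
Leg 2: -86.557° → -153.955°, shortest Δλ = -67.398° (west) — does not cross 180°.
Leg 3: -153.955° → -59.890°, shortest Δλ = 94.065° (east) — does not cross 180°.
Leg 4: -59.890° → +17.144°, shortest Δλ = 77.034° (east) — does not cross 180°.
Total crossings: 1.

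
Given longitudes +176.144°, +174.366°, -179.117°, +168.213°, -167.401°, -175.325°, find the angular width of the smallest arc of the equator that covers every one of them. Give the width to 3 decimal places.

24.386°

Sort the longitudes: -179.117°, -175.325°, -167.401°, +168.213°, +174.366°, +176.144°.
Eastward gaps between consecutive values (wrapping around): 3.792°, 7.924°, 335.614°, 6.153°, 1.778°, 4.739°.
Largest gap = 335.614° ⇒ minimal covering band is its complement: 360° − 335.614° = 24.386°.
Band runs from +168.213° eastward to -167.401°, crossing the antimeridian.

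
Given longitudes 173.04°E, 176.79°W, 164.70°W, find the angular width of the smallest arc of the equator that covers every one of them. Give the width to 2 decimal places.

Sort the longitudes: -176.79°, -164.70°, +173.04°.
Eastward gaps between consecutive values (wrapping around): 12.09°, 337.74°, 10.17°.
Largest gap = 337.74° ⇒ minimal covering band is its complement: 360° − 337.74° = 22.26°.
Band runs from +173.04° eastward to -164.70°, crossing the antimeridian.

22.26°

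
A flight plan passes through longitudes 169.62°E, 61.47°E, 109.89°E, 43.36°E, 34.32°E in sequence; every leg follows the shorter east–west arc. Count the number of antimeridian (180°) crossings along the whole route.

Leg 1: +169.62° → +61.47°, shortest Δλ = -108.15° (west) — does not cross 180°.
Leg 2: +61.47° → +109.89°, shortest Δλ = 48.42° (east) — does not cross 180°.
Leg 3: +109.89° → +43.36°, shortest Δλ = -66.53° (west) — does not cross 180°.
Leg 4: +43.36° → +34.32°, shortest Δλ = -9.04° (west) — does not cross 180°.
Total crossings: 0.

0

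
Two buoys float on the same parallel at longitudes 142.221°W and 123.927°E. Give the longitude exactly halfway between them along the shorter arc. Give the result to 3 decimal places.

Signed shortest Δλ from -142.221° to +123.927° is -93.852°.
Midpoint longitude = -142.221° + (-93.852°)/2 = -142.221° − 46.926° = -189.147°.
Normalise into (−180°, 180°]: +170.853°.
(The naïve average (-142.221 + +123.927)/2 = -9.147° is on the wrong side of the globe.)

170.853°E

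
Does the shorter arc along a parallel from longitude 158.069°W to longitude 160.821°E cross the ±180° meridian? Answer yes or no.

Naïve |160.821 − -158.069| = 318.89° > 180°, so the shorter arc goes the other way round — across 180°.
Signed shortest Δλ = ((160.821 − -158.069 + 180) mod 360) − 180 = -41.11°.
Going west by 41.11° from -158.069° passes through 180° before reaching +160.821°.

Yes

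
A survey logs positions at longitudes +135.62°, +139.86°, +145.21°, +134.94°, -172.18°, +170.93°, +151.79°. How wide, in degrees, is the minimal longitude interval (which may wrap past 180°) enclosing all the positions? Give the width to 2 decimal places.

Sort the longitudes: -172.18°, +134.94°, +135.62°, +139.86°, +145.21°, +151.79°, +170.93°.
Eastward gaps between consecutive values (wrapping around): 307.12°, 0.68°, 4.24°, 5.35°, 6.58°, 19.14°, 16.89°.
Largest gap = 307.12° ⇒ minimal covering band is its complement: 360° − 307.12° = 52.88°.
Band runs from +134.94° eastward to -172.18°, crossing the antimeridian.

52.88°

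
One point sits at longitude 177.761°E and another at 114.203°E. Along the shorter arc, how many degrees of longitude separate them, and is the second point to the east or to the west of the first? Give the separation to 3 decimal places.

63.558° west

Raw difference: 114.203 − 177.761 = -63.558°.
Normalise into (−180°, 180°]: -63.558° stays -63.558°.
Negative ⇒ the second point lies to the west; separation 63.558°.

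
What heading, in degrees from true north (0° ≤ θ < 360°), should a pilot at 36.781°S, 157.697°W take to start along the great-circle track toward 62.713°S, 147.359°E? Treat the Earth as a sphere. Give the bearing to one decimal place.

Δλ = 147.359 − -157.697 = 305.056°; wrapped into (−180°, 180°]: -54.944°.
θ = atan2( sin Δλ · cos φ₂ , cos φ₁ · sin φ₂ − sin φ₁ · cos φ₂ · cos Δλ )
  = atan2(-0.37528, -0.55414) = -145.893° → normalised to [0°, 360°): 214.107°.

214.1°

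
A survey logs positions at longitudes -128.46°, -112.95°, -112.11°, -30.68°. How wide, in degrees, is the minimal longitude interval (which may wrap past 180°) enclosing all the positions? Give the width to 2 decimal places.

97.78°

Sort the longitudes: -128.46°, -112.95°, -112.11°, -30.68°.
Eastward gaps between consecutive values (wrapping around): 15.51°, 0.84°, 81.43°, 262.22°.
Largest gap = 262.22° ⇒ minimal covering band is its complement: 360° − 262.22° = 97.78°.
Band runs from -128.46° eastward to -30.68°.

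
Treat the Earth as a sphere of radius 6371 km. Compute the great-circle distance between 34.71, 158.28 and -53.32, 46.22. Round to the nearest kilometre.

14441 km

Δλ = 46.22 − 158.28 = -112.06°.
Δφ = -53.32 − 34.71 = -88.03°.
a = sin²(Δφ/2) + cos φ₁ · cos φ₂ · sin²(Δλ/2) = 0.820547.
c = 2·atan2(√a, √(1−a)) = 2.26672 rad → d = 6371·c ≈ 14441.26 km.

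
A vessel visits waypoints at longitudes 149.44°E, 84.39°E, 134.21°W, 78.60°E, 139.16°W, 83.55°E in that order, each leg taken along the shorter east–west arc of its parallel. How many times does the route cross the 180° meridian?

4

Leg 1: +149.44° → +84.39°, shortest Δλ = -65.05° (west) — does not cross 180°.
Leg 2: +84.39° → -134.21°, shortest Δλ = 141.4° (east) — crosses 180°.
Leg 3: -134.21° → +78.60°, shortest Δλ = -147.19° (west) — crosses 180°.
Leg 4: +78.60° → -139.16°, shortest Δλ = 142.24° (east) — crosses 180°.
Leg 5: -139.16° → +83.55°, shortest Δλ = -137.29° (west) — crosses 180°.
Total crossings: 4.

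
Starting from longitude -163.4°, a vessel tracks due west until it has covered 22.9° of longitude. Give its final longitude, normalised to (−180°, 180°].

+173.7°

Start at -163.4°; shift −22.9° → -186.3°.
-186.3° lies outside (−180°, 180°]; add 360° → +173.7°.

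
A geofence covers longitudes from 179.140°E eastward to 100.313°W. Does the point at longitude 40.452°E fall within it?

Band width going east from +179.140° to -100.313°: ((-100.313 − 179.140) mod 360) = 80.547°.
Offset of +40.452° east of the west edge: ((40.452 − 179.140) mod 360) = 221.312°.
221.312° > 80.547° ⇒ outside.

No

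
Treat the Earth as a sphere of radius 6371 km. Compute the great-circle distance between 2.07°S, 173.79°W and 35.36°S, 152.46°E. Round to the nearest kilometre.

5080 km

Δλ = 152.46 − -173.79 = 326.25°; wrapped into (−180°, 180°]: -33.75°.
Δφ = -35.36 − -2.07 = -33.29°.
a = sin²(Δφ/2) + cos φ₁ · cos φ₂ · sin²(Δλ/2) = 0.150725.
c = 2·atan2(√a, √(1−a)) = 0.79743 rad → d = 6371·c ≈ 5080.40 km.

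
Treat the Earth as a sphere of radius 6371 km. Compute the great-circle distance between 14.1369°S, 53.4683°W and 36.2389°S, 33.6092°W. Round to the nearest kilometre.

Δλ = -33.6092 − -53.4683 = 19.8591°.
Δφ = -36.2389 − -14.1369 = -22.1020°.
a = sin²(Δφ/2) + cos φ₁ · cos φ₂ · sin²(Δλ/2) = 0.059999.
c = 2·atan2(√a, √(1−a)) = 0.49493 rad → d = 6371·c ≈ 3153.19 km.

3153 km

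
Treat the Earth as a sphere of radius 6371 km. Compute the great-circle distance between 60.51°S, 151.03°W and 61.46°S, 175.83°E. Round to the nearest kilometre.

1771 km

Δλ = 175.83 − -151.03 = 326.86°; wrapped into (−180°, 180°]: -33.14°.
Δφ = -61.46 − -60.51 = -0.95°.
a = sin²(Δφ/2) + cos φ₁ · cos φ₂ · sin²(Δλ/2) = 0.019197.
c = 2·atan2(√a, √(1−a)) = 0.27800 rad → d = 6371·c ≈ 1771.16 km.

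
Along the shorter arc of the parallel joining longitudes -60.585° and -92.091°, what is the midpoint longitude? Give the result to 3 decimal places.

Signed shortest Δλ from -60.585° to -92.091° is -31.506°.
Midpoint longitude = -60.585° + (-31.506°)/2 = -60.585° − 15.753° = -76.338°.

-76.338°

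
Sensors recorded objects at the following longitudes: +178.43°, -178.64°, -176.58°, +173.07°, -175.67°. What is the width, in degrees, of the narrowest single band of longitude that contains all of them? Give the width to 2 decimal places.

Sort the longitudes: -178.64°, -176.58°, -175.67°, +173.07°, +178.43°.
Eastward gaps between consecutive values (wrapping around): 2.06°, 0.91°, 348.74°, 5.36°, 2.93°.
Largest gap = 348.74° ⇒ minimal covering band is its complement: 360° − 348.74° = 11.26°.
Band runs from +173.07° eastward to -175.67°, crossing the antimeridian.

11.26°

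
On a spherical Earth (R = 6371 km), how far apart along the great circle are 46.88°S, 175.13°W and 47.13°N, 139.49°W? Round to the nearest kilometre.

Δλ = -139.49 − -175.13 = 35.64°.
Δφ = 47.13 − -46.88 = 94.01°.
a = sin²(Δφ/2) + cos φ₁ · cos φ₂ · sin²(Δλ/2) = 0.578517.
c = 2·atan2(√a, √(1−a)) = 1.72848 rad → d = 6371·c ≈ 11012.16 km.

11012 km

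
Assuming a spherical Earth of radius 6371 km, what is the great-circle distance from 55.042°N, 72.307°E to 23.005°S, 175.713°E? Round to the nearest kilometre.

12928 km

Δλ = 175.713 − 72.307 = 103.406°.
Δφ = -23.005 − 55.042 = -78.047°.
a = sin²(Δφ/2) + cos φ₁ · cos φ₂ · sin²(Δλ/2) = 0.721289.
c = 2·atan2(√a, √(1−a)) = 2.02927 rad → d = 6371·c ≈ 12928.46 km.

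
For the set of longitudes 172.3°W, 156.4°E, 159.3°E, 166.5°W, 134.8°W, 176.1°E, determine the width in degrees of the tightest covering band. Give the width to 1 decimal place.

Sort the longitudes: -172.3°, -166.5°, -134.8°, +156.4°, +159.3°, +176.1°.
Eastward gaps between consecutive values (wrapping around): 5.8°, 31.7°, 291.2°, 2.9°, 16.8°, 11.6°.
Largest gap = 291.2° ⇒ minimal covering band is its complement: 360° − 291.2° = 68.8°.
Band runs from +156.4° eastward to -134.8°, crossing the antimeridian.

68.8°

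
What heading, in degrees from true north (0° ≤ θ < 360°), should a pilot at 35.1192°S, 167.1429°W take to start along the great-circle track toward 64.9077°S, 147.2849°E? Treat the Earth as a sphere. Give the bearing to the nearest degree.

208°

Δλ = 147.2849 − -167.1429 = 314.4278°; wrapped into (−180°, 180°]: -45.5722°.
θ = atan2( sin Δλ · cos φ₂ , cos φ₁ · sin φ₂ − sin φ₁ · cos φ₂ · cos Δλ )
  = atan2(-0.30285, -0.56999) = -152.017° → normalised to [0°, 360°): 207.983°.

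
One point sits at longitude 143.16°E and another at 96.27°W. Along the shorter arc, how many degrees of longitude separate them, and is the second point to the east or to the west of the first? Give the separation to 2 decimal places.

120.57° east

Raw difference: -96.27 − 143.16 = -239.43°.
Normalise into (−180°, 180°]: -239.43° + 360° = 120.57°.
Positive ⇒ the second point lies to the east; separation 120.57°.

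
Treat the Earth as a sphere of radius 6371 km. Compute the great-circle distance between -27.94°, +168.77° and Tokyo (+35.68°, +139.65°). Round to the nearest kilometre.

Δλ = 139.65 − 168.77 = -29.12°.
Δφ = 35.68 − -27.94 = 63.62°.
a = sin²(Δφ/2) + cos φ₁ · cos φ₂ · sin²(Δλ/2) = 0.323191.
c = 2·atan2(√a, √(1−a)) = 1.20936 rad → d = 6371·c ≈ 7704.83 km.

7705 km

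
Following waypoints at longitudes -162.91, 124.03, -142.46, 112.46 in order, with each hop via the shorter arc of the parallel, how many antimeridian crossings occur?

3

Leg 1: -162.91° → +124.03°, shortest Δλ = -73.06° (west) — crosses 180°.
Leg 2: +124.03° → -142.46°, shortest Δλ = 93.51° (east) — crosses 180°.
Leg 3: -142.46° → +112.46°, shortest Δλ = -105.08° (west) — crosses 180°.
Total crossings: 3.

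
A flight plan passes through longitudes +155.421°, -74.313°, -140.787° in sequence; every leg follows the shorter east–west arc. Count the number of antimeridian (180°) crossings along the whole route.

1

Leg 1: +155.421° → -74.313°, shortest Δλ = 130.266° (east) — crosses 180°.
Leg 2: -74.313° → -140.787°, shortest Δλ = -66.474° (west) — does not cross 180°.
Total crossings: 1.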